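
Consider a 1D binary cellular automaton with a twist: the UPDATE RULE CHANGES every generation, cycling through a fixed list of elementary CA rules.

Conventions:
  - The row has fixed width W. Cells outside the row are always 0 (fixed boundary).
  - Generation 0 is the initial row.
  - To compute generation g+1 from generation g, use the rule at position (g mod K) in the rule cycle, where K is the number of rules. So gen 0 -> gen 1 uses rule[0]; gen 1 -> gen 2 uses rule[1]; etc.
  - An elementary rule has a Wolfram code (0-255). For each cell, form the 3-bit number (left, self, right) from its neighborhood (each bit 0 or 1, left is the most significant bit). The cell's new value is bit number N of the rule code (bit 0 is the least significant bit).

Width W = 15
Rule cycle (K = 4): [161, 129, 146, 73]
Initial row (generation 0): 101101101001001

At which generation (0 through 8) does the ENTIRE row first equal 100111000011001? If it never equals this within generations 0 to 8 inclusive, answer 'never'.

Gen 0: 101101101001001
Gen 1 (rule 161): 010010010000000
Gen 2 (rule 129): 000000000111111
Gen 3 (rule 146): 000000001011110
Gen 4 (rule 73): 111111100010010
Gen 5 (rule 161): 011111001000000
Gen 6 (rule 129): 001110000011111
Gen 7 (rule 146): 010101000101110
Gen 8 (rule 73): 000000010001010

Answer: never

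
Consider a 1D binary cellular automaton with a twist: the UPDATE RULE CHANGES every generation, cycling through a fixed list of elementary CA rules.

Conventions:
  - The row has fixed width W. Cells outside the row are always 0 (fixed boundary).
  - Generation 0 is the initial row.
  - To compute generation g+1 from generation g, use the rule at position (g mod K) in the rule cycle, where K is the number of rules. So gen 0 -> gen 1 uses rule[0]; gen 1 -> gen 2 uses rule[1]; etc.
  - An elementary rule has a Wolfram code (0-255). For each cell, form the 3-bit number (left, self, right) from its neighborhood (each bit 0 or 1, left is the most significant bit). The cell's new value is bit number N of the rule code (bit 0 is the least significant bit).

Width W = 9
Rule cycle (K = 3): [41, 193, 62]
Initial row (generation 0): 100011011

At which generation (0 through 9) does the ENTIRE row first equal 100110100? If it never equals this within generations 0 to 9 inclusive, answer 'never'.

Answer: 4

Derivation:
Gen 0: 100011011
Gen 1 (rule 41): 001010110
Gen 2 (rule 193): 100000010
Gen 3 (rule 62): 110000111
Gen 4 (rule 41): 100110100
Gen 5 (rule 193): 000010001
Gen 6 (rule 62): 000111011
Gen 7 (rule 41): 110100110
Gen 8 (rule 193): 010000010
Gen 9 (rule 62): 111000111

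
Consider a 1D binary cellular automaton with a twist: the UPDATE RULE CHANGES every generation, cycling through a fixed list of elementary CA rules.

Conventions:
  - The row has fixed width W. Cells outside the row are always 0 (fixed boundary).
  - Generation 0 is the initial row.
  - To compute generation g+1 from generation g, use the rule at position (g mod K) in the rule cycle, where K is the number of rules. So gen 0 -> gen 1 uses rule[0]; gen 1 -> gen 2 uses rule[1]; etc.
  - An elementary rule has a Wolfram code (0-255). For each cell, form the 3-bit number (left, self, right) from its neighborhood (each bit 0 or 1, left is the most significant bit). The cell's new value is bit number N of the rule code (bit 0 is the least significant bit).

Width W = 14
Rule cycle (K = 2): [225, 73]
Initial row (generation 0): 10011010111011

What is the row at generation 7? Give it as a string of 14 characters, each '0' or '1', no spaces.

Answer: 00110001111100

Derivation:
Gen 0: 10011010111011
Gen 1 (rule 225): 00001101011101
Gen 2 (rule 73): 11101100010100
Gen 3 (rule 225): 01110101001001
Gen 4 (rule 73): 01010000000000
Gen 5 (rule 225): 00100111111111
Gen 6 (rule 73): 10000100000001
Gen 7 (rule 225): 00110001111100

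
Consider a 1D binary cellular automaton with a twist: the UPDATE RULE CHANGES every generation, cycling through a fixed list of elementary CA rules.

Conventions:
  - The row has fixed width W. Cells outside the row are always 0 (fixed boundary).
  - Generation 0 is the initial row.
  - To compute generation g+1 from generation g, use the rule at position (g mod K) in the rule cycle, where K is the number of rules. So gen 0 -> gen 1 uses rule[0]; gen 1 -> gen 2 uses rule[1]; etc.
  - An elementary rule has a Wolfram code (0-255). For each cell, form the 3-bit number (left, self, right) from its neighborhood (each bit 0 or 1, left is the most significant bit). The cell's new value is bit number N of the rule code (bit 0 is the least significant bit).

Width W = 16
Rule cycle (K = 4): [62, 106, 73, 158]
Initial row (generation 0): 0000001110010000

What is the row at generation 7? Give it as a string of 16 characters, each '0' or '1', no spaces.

Gen 0: 0000001110010000
Gen 1 (rule 62): 0000011001111000
Gen 2 (rule 106): 0000111011001000
Gen 3 (rule 73): 1110101011000011
Gen 4 (rule 158): 1100101010100110
Gen 5 (rule 62): 1011111111111101
Gen 6 (rule 106): 0110000000000110
Gen 7 (rule 73): 0110111111110110

Answer: 0110111111110110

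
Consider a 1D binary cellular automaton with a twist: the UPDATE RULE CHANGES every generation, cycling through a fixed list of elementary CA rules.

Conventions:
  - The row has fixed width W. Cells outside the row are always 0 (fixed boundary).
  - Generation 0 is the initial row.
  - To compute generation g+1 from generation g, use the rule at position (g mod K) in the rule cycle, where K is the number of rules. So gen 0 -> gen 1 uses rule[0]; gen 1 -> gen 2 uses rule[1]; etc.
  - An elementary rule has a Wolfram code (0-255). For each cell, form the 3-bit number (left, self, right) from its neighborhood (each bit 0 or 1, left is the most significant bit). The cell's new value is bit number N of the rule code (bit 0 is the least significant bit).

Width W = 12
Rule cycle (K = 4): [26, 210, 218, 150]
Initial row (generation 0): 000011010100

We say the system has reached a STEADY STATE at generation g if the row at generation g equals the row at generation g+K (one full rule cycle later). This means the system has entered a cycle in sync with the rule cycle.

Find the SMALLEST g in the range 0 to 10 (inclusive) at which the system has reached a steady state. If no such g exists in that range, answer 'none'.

Gen 0: 000011010100
Gen 1 (rule 26): 000110000010
Gen 2 (rule 210): 001011000101
Gen 3 (rule 218): 010011101000
Gen 4 (rule 150): 111101001100
Gen 5 (rule 26): 100000111010
Gen 6 (rule 210): 010001011001
Gen 7 (rule 218): 101010011110
Gen 8 (rule 150): 101011101101
Gen 9 (rule 26): 000010001000
Gen 10 (rule 210): 000101010100
Gen 11 (rule 218): 001000000010
Gen 12 (rule 150): 011100000111
Gen 13 (rule 26): 110010001100
Gen 14 (rule 210): 011101010110

Answer: none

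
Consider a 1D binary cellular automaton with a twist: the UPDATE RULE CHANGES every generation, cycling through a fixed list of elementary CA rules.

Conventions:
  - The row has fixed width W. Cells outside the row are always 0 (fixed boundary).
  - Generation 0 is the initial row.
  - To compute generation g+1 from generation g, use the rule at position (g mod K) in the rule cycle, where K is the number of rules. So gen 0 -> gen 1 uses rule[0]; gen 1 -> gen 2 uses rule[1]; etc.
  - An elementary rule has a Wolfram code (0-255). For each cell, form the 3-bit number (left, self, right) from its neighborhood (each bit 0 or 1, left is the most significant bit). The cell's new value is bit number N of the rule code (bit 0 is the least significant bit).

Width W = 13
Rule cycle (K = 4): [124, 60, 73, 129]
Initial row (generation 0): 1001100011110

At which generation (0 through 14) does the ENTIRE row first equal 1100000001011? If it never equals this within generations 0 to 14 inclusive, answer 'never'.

Gen 0: 1001100011110
Gen 1 (rule 124): 1101110010011
Gen 2 (rule 60): 1011001011010
Gen 3 (rule 73): 0011000011000
Gen 4 (rule 129): 1000011000011
Gen 5 (rule 124): 1100011100011
Gen 6 (rule 60): 1010010010010
Gen 7 (rule 73): 0000000000000
Gen 8 (rule 129): 1111111111111
Gen 9 (rule 124): 1000000000001
Gen 10 (rule 60): 1100000000001
Gen 11 (rule 73): 1101111111100
Gen 12 (rule 129): 0000111111001
Gen 13 (rule 124): 0000100001101
Gen 14 (rule 60): 0000110001011

Answer: never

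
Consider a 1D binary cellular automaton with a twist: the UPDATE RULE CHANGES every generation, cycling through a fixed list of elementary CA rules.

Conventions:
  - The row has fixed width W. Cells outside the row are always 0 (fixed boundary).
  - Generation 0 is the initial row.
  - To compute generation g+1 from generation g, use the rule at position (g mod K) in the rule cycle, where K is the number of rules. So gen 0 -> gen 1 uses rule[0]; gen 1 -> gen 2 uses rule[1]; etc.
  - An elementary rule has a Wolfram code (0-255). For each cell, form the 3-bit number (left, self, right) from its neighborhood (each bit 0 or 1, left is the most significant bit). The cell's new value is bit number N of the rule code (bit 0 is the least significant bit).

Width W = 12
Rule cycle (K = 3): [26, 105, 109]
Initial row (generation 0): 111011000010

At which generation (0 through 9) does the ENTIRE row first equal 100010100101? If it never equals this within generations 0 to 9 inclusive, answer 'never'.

Answer: 1

Derivation:
Gen 0: 111011000010
Gen 1 (rule 26): 100010100101
Gen 2 (rule 105): 001001000010
Gen 3 (rule 109): 101001011010
Gen 4 (rule 26): 000110010001
Gen 5 (rule 105): 110110000100
Gen 6 (rule 109): 111110110101
Gen 7 (rule 26): 100000100000
Gen 8 (rule 105): 001110001111
Gen 9 (rule 109): 101010101001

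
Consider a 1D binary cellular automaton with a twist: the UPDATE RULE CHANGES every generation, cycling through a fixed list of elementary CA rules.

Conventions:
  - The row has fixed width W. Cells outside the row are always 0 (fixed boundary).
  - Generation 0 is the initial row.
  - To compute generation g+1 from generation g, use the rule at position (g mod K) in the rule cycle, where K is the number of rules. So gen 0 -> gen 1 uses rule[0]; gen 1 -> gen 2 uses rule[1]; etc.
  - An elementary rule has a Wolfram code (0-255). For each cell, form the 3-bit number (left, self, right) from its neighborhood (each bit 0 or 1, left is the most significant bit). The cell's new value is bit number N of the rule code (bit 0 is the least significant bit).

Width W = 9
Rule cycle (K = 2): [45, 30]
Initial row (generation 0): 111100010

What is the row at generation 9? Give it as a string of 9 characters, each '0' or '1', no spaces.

Gen 0: 111100010
Gen 1 (rule 45): 100001010
Gen 2 (rule 30): 110011011
Gen 3 (rule 45): 100010110
Gen 4 (rule 30): 110110101
Gen 5 (rule 45): 101101111
Gen 6 (rule 30): 101001000
Gen 7 (rule 45): 111001011
Gen 8 (rule 30): 100111010
Gen 9 (rule 45): 100100110

Answer: 100100110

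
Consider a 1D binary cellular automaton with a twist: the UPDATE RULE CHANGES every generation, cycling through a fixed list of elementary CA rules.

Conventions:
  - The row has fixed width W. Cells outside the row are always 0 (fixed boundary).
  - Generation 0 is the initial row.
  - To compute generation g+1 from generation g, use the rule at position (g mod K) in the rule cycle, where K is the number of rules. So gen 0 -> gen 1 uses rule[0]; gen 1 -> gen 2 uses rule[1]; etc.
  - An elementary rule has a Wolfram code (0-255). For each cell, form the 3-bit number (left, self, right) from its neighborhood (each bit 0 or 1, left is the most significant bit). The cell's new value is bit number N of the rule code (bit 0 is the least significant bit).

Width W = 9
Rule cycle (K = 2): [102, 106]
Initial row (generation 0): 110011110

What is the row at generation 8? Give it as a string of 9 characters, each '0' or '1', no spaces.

Answer: 011001000

Derivation:
Gen 0: 110011110
Gen 1 (rule 102): 010100010
Gen 2 (rule 106): 101000100
Gen 3 (rule 102): 111001100
Gen 4 (rule 106): 101011100
Gen 5 (rule 102): 111100100
Gen 6 (rule 106): 100101000
Gen 7 (rule 102): 101111000
Gen 8 (rule 106): 011001000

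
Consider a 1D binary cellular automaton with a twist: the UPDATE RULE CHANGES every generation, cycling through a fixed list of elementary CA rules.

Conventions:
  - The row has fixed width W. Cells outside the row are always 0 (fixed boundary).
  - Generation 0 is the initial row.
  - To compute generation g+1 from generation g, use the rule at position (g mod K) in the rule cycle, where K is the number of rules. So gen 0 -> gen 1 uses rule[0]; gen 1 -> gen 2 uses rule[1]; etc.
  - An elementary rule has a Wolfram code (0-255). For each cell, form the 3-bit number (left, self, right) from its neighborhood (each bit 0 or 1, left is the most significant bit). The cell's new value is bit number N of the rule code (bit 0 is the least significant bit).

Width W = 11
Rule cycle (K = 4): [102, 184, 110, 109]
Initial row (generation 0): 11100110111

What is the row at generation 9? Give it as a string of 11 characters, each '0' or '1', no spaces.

Answer: 10110100010

Derivation:
Gen 0: 11100110111
Gen 1 (rule 102): 00101011001
Gen 2 (rule 184): 00010110100
Gen 3 (rule 110): 00111111100
Gen 4 (rule 109): 10100000101
Gen 5 (rule 102): 11100001111
Gen 6 (rule 184): 11010001110
Gen 7 (rule 110): 11110011010
Gen 8 (rule 109): 10010011110
Gen 9 (rule 102): 10110100010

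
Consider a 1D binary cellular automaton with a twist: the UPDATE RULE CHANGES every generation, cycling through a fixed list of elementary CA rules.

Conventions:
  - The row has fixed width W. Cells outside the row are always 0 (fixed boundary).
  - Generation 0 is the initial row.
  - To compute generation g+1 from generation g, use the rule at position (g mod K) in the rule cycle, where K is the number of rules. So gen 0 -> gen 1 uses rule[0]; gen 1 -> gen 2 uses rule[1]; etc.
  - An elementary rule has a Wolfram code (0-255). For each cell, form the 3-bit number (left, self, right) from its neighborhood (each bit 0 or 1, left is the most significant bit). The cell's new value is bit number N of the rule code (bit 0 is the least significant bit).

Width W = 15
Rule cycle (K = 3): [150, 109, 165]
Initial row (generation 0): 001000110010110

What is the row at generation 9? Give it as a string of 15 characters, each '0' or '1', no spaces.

Answer: 000111011010110

Derivation:
Gen 0: 001000110010110
Gen 1 (rule 150): 011101001110001
Gen 2 (rule 109): 010111001010101
Gen 3 (rule 165): 011010001111111
Gen 4 (rule 150): 100011010111110
Gen 5 (rule 109): 101011111100010
Gen 6 (rule 165): 111101111001010
Gen 7 (rule 150): 011000110111011
Gen 8 (rule 109): 011010111101111
Gen 9 (rule 165): 000111011010110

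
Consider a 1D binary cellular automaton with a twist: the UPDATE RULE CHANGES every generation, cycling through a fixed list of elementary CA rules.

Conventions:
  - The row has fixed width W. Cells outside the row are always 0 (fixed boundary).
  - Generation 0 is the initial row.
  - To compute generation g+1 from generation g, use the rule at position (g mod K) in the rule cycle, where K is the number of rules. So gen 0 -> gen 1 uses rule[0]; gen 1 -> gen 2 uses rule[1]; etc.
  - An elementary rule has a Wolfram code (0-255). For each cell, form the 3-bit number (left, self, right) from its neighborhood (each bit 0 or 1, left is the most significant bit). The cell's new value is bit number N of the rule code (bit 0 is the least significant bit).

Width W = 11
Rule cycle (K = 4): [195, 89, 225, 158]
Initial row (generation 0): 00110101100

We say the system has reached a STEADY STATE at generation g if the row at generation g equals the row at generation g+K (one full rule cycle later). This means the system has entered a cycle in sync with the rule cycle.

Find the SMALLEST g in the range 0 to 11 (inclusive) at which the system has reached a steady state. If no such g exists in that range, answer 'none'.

Gen 0: 00110101100
Gen 1 (rule 195): 11010000101
Gen 2 (rule 89): 11001110000
Gen 3 (rule 225): 01000110111
Gen 4 (rule 158): 11101100110
Gen 5 (rule 195): 01100101010
Gen 6 (rule 89): 01110000001
Gen 7 (rule 225): 00110111100
Gen 8 (rule 158): 01100111010
Gen 9 (rule 195): 10101011000
Gen 10 (rule 89): 00000011111
Gen 11 (rule 225): 11111001111
Gen 12 (rule 158): 11110111110
Gen 13 (rule 195): 01110011110
Gen 14 (rule 89): 01011010011
Gen 15 (rule 225): 00101100001

Answer: none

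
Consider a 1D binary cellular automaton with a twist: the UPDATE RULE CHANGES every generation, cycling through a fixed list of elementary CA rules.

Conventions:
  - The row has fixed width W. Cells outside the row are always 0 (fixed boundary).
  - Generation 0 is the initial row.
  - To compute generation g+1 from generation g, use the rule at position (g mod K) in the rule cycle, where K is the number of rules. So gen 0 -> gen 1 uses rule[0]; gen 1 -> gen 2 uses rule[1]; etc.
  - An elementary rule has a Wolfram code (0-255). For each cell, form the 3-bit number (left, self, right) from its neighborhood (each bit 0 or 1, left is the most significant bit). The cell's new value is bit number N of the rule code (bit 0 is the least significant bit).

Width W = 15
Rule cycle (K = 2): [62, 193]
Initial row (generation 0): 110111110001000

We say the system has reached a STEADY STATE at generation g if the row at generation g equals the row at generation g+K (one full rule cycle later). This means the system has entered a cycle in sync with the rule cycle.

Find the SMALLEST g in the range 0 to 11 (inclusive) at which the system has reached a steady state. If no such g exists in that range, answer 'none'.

Answer: none

Derivation:
Gen 0: 110111110001000
Gen 1 (rule 62): 101100001011100
Gen 2 (rule 193): 000101100001101
Gen 3 (rule 62): 001111010011011
Gen 4 (rule 193): 100111000001001
Gen 5 (rule 62): 111100100011111
Gen 6 (rule 193): 011100001001111
Gen 7 (rule 62): 110010011111000
Gen 8 (rule 193): 010000001111011
Gen 9 (rule 62): 111000011000110
Gen 10 (rule 193): 011011001010010
Gen 11 (rule 62): 110110111111111
Gen 12 (rule 193): 010010011111111
Gen 13 (rule 62): 111111110000000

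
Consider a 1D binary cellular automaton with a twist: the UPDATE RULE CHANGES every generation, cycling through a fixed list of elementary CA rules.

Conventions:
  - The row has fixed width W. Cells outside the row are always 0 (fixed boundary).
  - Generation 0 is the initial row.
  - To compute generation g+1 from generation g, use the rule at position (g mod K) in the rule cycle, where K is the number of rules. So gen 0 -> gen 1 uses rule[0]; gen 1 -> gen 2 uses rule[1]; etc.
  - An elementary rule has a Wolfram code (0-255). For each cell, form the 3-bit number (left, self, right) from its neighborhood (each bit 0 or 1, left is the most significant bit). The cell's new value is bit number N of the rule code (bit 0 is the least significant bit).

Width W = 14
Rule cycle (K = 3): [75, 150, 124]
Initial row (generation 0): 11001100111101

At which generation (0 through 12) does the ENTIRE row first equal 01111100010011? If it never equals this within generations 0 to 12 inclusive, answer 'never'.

Answer: 11

Derivation:
Gen 0: 11001100111101
Gen 1 (rule 75): 11011101100100
Gen 2 (rule 150): 00001000011110
Gen 3 (rule 124): 00001100010011
Gen 4 (rule 75): 11111101100111
Gen 5 (rule 150): 01111000011010
Gen 6 (rule 124): 01001100011111
Gen 7 (rule 75): 10011101110001
Gen 8 (rule 150): 11101000101011
Gen 9 (rule 124): 10111100111111
Gen 10 (rule 75): 00100101100001
Gen 11 (rule 150): 01111100010011
Gen 12 (rule 124): 01000110011011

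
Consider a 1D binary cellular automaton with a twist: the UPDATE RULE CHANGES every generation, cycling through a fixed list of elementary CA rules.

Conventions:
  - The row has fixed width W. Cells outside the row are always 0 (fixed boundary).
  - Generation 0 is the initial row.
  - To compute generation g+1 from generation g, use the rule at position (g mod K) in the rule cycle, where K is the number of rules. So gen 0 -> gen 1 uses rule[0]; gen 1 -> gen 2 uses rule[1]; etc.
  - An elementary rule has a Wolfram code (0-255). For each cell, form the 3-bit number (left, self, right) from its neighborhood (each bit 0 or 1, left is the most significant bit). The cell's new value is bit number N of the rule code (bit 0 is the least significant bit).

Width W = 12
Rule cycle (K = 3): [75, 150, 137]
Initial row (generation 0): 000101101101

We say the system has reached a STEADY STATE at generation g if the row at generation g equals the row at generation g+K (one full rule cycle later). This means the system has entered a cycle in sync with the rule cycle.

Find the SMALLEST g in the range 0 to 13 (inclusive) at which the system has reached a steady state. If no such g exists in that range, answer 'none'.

Answer: none

Derivation:
Gen 0: 000101101101
Gen 1 (rule 75): 111001101100
Gen 2 (rule 150): 010110000010
Gen 3 (rule 137): 000100111000
Gen 4 (rule 75): 111001101011
Gen 5 (rule 150): 010110001000
Gen 6 (rule 137): 000100100011
Gen 7 (rule 75): 111001001111
Gen 8 (rule 150): 010111110110
Gen 9 (rule 137): 000111100100
Gen 10 (rule 75): 111100101001
Gen 11 (rule 150): 011011101111
Gen 12 (rule 137): 010011001110
Gen 13 (rule 75): 100111011010
Gen 14 (rule 150): 111010000011
Gen 15 (rule 137): 110000111010
Gen 16 (rule 75): 110111101000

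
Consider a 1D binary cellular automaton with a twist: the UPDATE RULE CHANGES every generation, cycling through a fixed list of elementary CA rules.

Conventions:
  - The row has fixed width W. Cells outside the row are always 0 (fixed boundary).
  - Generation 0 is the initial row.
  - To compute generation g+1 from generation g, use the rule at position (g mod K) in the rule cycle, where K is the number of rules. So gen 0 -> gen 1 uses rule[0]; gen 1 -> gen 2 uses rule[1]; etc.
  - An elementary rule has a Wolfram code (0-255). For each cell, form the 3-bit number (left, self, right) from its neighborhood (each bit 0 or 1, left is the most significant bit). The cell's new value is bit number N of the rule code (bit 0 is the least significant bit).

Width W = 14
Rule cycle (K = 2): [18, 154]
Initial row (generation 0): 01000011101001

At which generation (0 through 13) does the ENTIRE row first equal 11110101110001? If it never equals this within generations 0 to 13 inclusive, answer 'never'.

Gen 0: 01000011101001
Gen 1 (rule 18): 10100100000110
Gen 2 (rule 154): 00011010001101
Gen 3 (rule 18): 00100001010000
Gen 4 (rule 154): 01010010001000
Gen 5 (rule 18): 10001101010100
Gen 6 (rule 154): 01011000000010
Gen 7 (rule 18): 10000100000101
Gen 8 (rule 154): 01001010001000
Gen 9 (rule 18): 10110001010100
Gen 10 (rule 154): 00101010000010
Gen 11 (rule 18): 01000001000101
Gen 12 (rule 154): 10100010101000
Gen 13 (rule 18): 00010100000100

Answer: never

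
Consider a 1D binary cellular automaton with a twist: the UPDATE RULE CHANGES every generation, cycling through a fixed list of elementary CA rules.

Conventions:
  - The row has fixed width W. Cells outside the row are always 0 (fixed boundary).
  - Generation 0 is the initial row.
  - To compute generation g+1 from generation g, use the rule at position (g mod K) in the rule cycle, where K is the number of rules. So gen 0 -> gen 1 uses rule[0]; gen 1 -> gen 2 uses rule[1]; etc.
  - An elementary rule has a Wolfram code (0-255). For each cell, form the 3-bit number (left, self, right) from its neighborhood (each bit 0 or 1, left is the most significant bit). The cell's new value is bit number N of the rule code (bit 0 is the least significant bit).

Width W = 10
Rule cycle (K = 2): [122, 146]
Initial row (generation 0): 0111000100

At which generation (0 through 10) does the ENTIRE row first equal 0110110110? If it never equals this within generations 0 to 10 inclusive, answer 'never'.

Gen 0: 0111000100
Gen 1 (rule 122): 1101101010
Gen 2 (rule 146): 0000000001
Gen 3 (rule 122): 0000000010
Gen 4 (rule 146): 0000000101
Gen 5 (rule 122): 0000001010
Gen 6 (rule 146): 0000010001
Gen 7 (rule 122): 0000101010
Gen 8 (rule 146): 0001000001
Gen 9 (rule 122): 0010100010
Gen 10 (rule 146): 0100010101

Answer: never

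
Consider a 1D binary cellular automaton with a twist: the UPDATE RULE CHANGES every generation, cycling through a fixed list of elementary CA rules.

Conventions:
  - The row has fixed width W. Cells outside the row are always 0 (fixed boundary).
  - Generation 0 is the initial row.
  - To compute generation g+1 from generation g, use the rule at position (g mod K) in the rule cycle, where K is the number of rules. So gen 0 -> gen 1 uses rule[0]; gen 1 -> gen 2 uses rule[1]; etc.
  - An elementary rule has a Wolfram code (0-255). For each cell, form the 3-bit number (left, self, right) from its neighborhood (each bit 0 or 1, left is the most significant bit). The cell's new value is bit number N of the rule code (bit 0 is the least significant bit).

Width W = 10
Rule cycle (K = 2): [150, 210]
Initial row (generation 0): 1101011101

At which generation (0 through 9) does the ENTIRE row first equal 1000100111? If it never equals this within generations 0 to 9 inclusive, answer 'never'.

Gen 0: 1101011101
Gen 1 (rule 150): 0001001001
Gen 2 (rule 210): 0010110110
Gen 3 (rule 150): 0110000001
Gen 4 (rule 210): 1011000010
Gen 5 (rule 150): 1000100111
Gen 6 (rule 210): 0101011011
Gen 7 (rule 150): 1101000000
Gen 8 (rule 210): 0100100000
Gen 9 (rule 150): 1111110000

Answer: 5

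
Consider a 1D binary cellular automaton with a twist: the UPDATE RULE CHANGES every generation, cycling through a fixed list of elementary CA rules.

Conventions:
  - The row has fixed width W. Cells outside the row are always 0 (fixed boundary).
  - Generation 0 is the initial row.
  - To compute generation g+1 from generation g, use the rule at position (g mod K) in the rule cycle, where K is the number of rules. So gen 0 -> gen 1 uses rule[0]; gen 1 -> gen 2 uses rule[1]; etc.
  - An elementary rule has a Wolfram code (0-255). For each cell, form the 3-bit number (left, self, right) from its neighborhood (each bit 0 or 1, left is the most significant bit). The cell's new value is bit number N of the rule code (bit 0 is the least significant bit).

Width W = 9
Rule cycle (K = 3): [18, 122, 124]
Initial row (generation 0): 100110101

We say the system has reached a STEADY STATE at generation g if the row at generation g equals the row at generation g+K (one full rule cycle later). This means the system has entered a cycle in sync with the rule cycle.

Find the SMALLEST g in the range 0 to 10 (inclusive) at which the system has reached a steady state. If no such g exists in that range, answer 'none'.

Answer: 10

Derivation:
Gen 0: 100110101
Gen 1 (rule 18): 011000000
Gen 2 (rule 122): 111100000
Gen 3 (rule 124): 100110000
Gen 4 (rule 18): 011001000
Gen 5 (rule 122): 111110100
Gen 6 (rule 124): 100011110
Gen 7 (rule 18): 010100001
Gen 8 (rule 122): 101010010
Gen 9 (rule 124): 111111011
Gen 10 (rule 18): 000000000
Gen 11 (rule 122): 000000000
Gen 12 (rule 124): 000000000
Gen 13 (rule 18): 000000000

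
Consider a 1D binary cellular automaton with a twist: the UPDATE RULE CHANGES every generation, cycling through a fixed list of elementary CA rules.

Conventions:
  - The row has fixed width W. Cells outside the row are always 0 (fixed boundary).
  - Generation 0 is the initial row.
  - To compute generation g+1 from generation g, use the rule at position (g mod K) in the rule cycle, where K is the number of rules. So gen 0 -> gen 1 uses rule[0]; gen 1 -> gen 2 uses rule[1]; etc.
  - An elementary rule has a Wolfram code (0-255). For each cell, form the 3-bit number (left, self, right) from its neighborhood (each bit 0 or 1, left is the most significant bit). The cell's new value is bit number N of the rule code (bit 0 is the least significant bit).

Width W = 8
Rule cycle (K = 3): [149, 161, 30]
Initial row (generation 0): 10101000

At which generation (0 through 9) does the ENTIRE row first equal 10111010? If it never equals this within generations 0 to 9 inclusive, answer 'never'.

Gen 0: 10101000
Gen 1 (rule 149): 10101111
Gen 2 (rule 161): 01010110
Gen 3 (rule 30): 11010101
Gen 4 (rule 149): 00010101
Gen 5 (rule 161): 11001010
Gen 6 (rule 30): 10111011
Gen 7 (rule 149): 10010000
Gen 8 (rule 161): 00000111
Gen 9 (rule 30): 00001100

Answer: never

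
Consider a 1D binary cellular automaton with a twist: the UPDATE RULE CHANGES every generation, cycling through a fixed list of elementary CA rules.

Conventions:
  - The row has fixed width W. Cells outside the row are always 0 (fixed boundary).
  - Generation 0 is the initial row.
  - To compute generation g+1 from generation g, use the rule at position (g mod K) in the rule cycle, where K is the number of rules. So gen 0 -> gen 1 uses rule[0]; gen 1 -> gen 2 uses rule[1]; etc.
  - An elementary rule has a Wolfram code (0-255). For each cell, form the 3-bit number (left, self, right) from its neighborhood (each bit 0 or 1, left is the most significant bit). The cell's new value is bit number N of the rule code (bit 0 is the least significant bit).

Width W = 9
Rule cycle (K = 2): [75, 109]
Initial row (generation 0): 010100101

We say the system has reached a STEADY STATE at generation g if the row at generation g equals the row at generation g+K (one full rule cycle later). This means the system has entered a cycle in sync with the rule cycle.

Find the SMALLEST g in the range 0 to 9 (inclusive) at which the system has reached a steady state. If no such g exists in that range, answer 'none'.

Gen 0: 010100101
Gen 1 (rule 75): 100001000
Gen 2 (rule 109): 101101011
Gen 3 (rule 75): 001100011
Gen 4 (rule 109): 101101011
Gen 5 (rule 75): 001100011
Gen 6 (rule 109): 101101011
Gen 7 (rule 75): 001100011
Gen 8 (rule 109): 101101011
Gen 9 (rule 75): 001100011
Gen 10 (rule 109): 101101011
Gen 11 (rule 75): 001100011

Answer: 2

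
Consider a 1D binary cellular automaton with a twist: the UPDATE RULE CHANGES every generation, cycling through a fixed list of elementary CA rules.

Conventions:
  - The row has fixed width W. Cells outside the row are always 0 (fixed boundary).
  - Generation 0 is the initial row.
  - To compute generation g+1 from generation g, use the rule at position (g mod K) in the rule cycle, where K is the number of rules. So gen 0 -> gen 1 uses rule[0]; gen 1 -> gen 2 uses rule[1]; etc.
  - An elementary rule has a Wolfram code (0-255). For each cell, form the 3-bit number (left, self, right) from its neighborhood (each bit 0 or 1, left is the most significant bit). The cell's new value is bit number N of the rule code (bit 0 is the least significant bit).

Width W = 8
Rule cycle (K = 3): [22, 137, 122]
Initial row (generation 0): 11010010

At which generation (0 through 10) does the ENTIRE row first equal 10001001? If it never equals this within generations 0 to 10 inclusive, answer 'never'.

Gen 0: 11010010
Gen 1 (rule 22): 00011111
Gen 2 (rule 137): 11011110
Gen 3 (rule 122): 11110011
Gen 4 (rule 22): 00001100
Gen 5 (rule 137): 11101001
Gen 6 (rule 122): 10110110
Gen 7 (rule 22): 10000001
Gen 8 (rule 137): 00111100
Gen 9 (rule 122): 01100110
Gen 10 (rule 22): 10011001

Answer: never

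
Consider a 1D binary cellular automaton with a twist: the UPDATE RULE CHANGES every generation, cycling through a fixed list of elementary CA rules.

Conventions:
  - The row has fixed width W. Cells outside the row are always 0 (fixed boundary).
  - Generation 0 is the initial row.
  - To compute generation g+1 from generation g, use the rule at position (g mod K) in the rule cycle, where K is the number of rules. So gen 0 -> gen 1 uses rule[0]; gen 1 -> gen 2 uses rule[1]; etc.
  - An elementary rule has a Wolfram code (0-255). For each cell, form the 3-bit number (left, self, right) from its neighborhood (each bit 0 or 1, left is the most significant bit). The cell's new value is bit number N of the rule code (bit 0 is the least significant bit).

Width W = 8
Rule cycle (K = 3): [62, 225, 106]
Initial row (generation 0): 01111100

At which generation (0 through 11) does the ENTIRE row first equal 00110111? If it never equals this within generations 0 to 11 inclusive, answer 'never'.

Gen 0: 01111100
Gen 1 (rule 62): 11000010
Gen 2 (rule 225): 01011000
Gen 3 (rule 106): 10111000
Gen 4 (rule 62): 11100100
Gen 5 (rule 225): 01100001
Gen 6 (rule 106): 11100010
Gen 7 (rule 62): 10010111
Gen 8 (rule 225): 00001011
Gen 9 (rule 106): 00010111
Gen 10 (rule 62): 00111100
Gen 11 (rule 225): 10011101

Answer: never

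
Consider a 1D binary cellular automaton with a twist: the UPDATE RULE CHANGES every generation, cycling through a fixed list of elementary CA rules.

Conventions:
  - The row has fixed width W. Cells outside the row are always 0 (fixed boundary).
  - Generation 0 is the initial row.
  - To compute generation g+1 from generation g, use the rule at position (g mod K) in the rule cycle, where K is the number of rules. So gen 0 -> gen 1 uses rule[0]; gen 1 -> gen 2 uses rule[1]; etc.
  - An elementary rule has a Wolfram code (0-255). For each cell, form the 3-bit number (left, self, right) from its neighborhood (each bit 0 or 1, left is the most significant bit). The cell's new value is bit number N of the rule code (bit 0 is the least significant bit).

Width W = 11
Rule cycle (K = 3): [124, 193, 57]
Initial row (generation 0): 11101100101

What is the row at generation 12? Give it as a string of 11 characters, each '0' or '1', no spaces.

Answer: 00101000111

Derivation:
Gen 0: 11101100101
Gen 1 (rule 124): 10111110111
Gen 2 (rule 193): 00011110011
Gen 3 (rule 57): 11010001010
Gen 4 (rule 124): 11111001111
Gen 5 (rule 193): 01111000111
Gen 6 (rule 57): 01000110100
Gen 7 (rule 124): 01100111110
Gen 8 (rule 193): 00100011110
Gen 9 (rule 57): 10011010001
Gen 10 (rule 124): 11011111001
Gen 11 (rule 193): 01001111000
Gen 12 (rule 57): 00101000111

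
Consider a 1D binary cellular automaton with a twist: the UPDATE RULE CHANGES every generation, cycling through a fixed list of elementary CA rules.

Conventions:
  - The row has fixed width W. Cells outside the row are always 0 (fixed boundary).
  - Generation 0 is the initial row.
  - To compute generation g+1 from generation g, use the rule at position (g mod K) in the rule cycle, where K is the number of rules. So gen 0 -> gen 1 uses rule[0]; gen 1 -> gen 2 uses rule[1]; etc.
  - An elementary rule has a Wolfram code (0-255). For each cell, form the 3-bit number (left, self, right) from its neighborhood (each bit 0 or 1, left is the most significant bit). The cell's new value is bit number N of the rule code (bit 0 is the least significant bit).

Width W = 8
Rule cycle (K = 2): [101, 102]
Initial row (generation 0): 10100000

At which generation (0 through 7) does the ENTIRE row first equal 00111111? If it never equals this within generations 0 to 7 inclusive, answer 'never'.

Gen 0: 10100000
Gen 1 (rule 101): 11101111
Gen 2 (rule 102): 00110001
Gen 3 (rule 101): 10010101
Gen 4 (rule 102): 10111111
Gen 5 (rule 101): 11000001
Gen 6 (rule 102): 01000011
Gen 7 (rule 101): 01011001

Answer: never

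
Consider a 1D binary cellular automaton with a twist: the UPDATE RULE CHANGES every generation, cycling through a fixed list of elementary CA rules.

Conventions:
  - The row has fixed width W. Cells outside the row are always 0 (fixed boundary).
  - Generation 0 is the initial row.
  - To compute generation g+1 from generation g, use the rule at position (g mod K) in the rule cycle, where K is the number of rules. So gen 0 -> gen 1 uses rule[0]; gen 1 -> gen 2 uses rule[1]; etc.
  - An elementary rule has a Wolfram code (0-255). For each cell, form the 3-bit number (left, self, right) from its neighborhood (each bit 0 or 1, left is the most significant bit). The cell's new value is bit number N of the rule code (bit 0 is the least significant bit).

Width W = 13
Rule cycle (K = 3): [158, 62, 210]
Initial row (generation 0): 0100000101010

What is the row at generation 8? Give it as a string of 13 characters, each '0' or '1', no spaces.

Answer: 0110001111100

Derivation:
Gen 0: 0100000101010
Gen 1 (rule 158): 1110001101011
Gen 2 (rule 62): 1001011011110
Gen 3 (rule 210): 0110001001111
Gen 4 (rule 158): 1101011111110
Gen 5 (rule 62): 1011110000001
Gen 6 (rule 210): 0001111000010
Gen 7 (rule 158): 0011110100111
Gen 8 (rule 62): 0110001111100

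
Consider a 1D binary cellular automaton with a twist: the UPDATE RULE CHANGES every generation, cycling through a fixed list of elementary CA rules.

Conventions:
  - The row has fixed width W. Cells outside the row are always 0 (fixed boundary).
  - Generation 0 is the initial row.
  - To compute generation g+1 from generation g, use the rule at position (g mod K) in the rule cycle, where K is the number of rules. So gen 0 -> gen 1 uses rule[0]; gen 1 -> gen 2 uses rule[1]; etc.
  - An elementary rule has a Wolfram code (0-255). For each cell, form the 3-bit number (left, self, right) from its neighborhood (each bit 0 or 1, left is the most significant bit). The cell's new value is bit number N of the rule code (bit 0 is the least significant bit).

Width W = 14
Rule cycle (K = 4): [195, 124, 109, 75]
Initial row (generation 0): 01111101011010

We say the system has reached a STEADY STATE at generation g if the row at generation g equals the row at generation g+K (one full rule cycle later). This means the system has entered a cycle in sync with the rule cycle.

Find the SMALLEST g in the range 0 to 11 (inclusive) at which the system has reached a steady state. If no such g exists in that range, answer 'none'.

Answer: none

Derivation:
Gen 0: 01111101011010
Gen 1 (rule 195): 10111100001000
Gen 2 (rule 124): 11100110001100
Gen 3 (rule 109): 10100110101101
Gen 4 (rule 75): 00001110001100
Gen 5 (rule 195): 11110110110101
Gen 6 (rule 124): 10011111111111
Gen 7 (rule 109): 10010000000001
Gen 8 (rule 75): 00100111111110
Gen 9 (rule 195): 11001011111110
Gen 10 (rule 124): 11101110000011
Gen 11 (rule 109): 10111010111011
Gen 12 (rule 75): 00101000101011
Gen 13 (rule 195): 11000011000001
Gen 14 (rule 124): 11100011100001
Gen 15 (rule 109): 10101010101101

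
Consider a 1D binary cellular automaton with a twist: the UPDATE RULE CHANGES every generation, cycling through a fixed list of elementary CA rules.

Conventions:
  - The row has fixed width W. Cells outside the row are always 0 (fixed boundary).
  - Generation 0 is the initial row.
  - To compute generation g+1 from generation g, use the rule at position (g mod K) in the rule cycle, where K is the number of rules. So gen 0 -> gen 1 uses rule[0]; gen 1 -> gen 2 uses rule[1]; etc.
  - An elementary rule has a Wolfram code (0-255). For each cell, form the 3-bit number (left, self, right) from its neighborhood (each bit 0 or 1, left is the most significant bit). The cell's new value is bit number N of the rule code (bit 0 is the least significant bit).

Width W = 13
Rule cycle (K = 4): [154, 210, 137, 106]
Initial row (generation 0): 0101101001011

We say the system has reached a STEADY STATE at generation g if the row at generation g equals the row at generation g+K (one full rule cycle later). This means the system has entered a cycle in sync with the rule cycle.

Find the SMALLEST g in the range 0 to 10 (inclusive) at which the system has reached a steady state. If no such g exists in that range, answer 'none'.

Gen 0: 0101101001011
Gen 1 (rule 154): 1001000110010
Gen 2 (rule 210): 0110101011101
Gen 3 (rule 137): 0100000011000
Gen 4 (rule 106): 1000000111000
Gen 5 (rule 154): 0100001110100
Gen 6 (rule 210): 1010010110010
Gen 7 (rule 137): 0000000100000
Gen 8 (rule 106): 0000001000000
Gen 9 (rule 154): 0000010100000
Gen 10 (rule 210): 0000100010000
Gen 11 (rule 137): 1110001000111
Gen 12 (rule 106): 1010010001101
Gen 13 (rule 154): 0001101011000
Gen 14 (rule 210): 0010100001100

Answer: none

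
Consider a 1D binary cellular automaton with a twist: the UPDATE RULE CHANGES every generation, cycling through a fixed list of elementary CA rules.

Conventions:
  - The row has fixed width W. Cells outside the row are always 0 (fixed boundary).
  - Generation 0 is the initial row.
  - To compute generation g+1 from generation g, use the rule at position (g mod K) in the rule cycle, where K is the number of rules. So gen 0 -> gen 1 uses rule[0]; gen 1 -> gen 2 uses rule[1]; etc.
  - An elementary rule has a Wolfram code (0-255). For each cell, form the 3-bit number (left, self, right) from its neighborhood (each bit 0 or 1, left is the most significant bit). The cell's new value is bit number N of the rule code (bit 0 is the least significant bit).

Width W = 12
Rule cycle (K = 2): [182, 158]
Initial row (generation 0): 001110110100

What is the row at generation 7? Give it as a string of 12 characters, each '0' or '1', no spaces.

Gen 0: 001110110100
Gen 1 (rule 182): 010101001110
Gen 2 (rule 158): 110101111101
Gen 3 (rule 182): 001110111011
Gen 4 (rule 158): 011100110010
Gen 5 (rule 182): 101011001111
Gen 6 (rule 158): 101010111110
Gen 7 (rule 182): 111111011101

Answer: 111111011101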